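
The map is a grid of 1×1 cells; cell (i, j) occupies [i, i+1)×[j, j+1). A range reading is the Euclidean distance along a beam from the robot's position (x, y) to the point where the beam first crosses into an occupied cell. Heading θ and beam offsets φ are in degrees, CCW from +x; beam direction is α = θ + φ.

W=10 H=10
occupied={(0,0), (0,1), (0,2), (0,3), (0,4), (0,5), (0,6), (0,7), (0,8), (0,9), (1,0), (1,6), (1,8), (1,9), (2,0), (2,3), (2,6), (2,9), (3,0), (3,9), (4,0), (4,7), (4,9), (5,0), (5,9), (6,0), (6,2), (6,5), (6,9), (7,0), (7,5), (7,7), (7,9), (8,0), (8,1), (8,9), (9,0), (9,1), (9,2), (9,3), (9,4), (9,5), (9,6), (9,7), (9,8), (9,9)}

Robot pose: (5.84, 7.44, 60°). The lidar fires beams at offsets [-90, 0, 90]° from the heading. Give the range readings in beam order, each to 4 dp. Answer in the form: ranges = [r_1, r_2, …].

beam 1: φ=-90°, α=330°
  dir = (cos 330°, sin 330°) = (0.8660, -0.5000); from cell (5,7)
  next x-line at t=0.1848, next y-line at t=0.8800; Δt_x=1.1547, Δt_y=2.0000
    x: enter (6,7) at t=0.1848
    y: enter (6,6) at t=0.8800
    x: enter (7,6) at t=1.3395
    x: enter (8,6) at t=2.4942
    y: enter (8,5) at t=2.8800
    x: enter (9,5) at t=3.6489 ← occupied
  → r_1 = 3.6489
beam 2: φ=0°, α=60°
  dir = (cos 60°, sin 60°) = (0.5000, 0.8660); from cell (5,7)
  next x-line at t=0.3200, next y-line at t=0.6466; Δt_x=2.0000, Δt_y=1.1547
    x: enter (6,7) at t=0.3200
    y: enter (6,8) at t=0.6466
    y: enter (6,9) at t=1.8013 ← occupied
  → r_2 = 1.8013
beam 3: φ=90°, α=150°
  dir = (cos 150°, sin 150°) = (-0.8660, 0.5000); from cell (5,7)
  next x-line at t=0.9699, next y-line at t=1.1200; Δt_x=1.1547, Δt_y=2.0000
    x: enter (4,7) at t=0.9699 ← occupied
  → r_3 = 0.9699

ranges = [3.6489, 1.8013, 0.9699]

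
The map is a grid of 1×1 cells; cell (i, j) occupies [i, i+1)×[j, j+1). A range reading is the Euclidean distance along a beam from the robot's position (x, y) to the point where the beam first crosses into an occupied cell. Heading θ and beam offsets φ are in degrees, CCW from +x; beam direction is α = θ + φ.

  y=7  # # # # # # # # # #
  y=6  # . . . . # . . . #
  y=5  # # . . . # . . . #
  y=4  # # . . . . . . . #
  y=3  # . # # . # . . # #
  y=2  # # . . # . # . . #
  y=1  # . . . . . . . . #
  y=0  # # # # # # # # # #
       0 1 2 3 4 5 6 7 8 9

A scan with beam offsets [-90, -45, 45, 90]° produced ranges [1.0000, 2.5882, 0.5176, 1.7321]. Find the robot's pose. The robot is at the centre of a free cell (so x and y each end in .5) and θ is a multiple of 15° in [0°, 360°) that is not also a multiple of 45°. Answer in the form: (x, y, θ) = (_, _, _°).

(x, y, θ) = (6.5, 1.5, 60°)

Enumerate (i+0.5, j+0.5, θ) over the 37 free cells and 16 admissible headings. For each, cast all 4 beams and compare to the given ranges.
  (5.5, 2.5, 120°): beam 1 = 0.5774 ≠ 1.0000 ✗
  (8.5, 2.5, 150°): beam 1 = 0.5774 ≠ 1.0000 ✗
  (4.5, 6.5, 330°): beam 1 = 2.8868 ≠ 1.0000 ✗
  (2.5, 6.5, 105°): beam 1 = 1.9319 ≠ 1.0000 ✗
  (3.5, 6.5, 300°): beam 1 = 1.7321 ≠ 1.0000 ✗
  …
  (6.5, 1.5, 60°): r_1=1.0000, r_2=2.5882, r_3=0.5176, r_4=1.7321 — all match ✓
Only this pose fits every beam.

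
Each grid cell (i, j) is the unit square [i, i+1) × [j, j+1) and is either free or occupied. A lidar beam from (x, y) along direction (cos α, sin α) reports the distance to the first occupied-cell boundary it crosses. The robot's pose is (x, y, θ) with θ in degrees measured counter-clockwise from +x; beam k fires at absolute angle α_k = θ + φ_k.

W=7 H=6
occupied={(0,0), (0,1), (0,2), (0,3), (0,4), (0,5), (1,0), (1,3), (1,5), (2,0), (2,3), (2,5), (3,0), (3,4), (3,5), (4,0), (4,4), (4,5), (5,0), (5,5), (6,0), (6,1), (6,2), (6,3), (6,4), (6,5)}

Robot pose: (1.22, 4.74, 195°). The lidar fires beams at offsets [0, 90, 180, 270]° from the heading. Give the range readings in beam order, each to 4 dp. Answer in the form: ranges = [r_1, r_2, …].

beam 1: φ=0°, α=195°
  d=(-0.9659,-0.2588)  start (1,4)  tX=0.2278 tY=2.8591  stride 1/|dx|=1.0353 1/|dy|=3.8637
    cross x-line → (0,4), t=0.2278 (wall)
  → r_1 = 0.2278
beam 2: φ=90°, α=285°
  d=(0.2588,-0.9659)  start (1,4)  tX=3.0137 tY=0.7661  stride 1/|dx|=3.8637 1/|dy|=1.0353
    cross y-line → (1,3), t=0.7661 (wall)
  → r_2 = 0.7661
beam 3: φ=180°, α=15°
  d=(0.9659,0.2588)  start (1,4)  tX=0.8075 tY=1.0046  stride 1/|dx|=1.0353 1/|dy|=3.8637
    cross x-line → (2,4), t=0.8075
    cross y-line → (2,5), t=1.0046 (wall)
  → r_3 = 1.0046
beam 4: φ=270°, α=105°
  d=(-0.2588,0.9659)  start (1,4)  tX=0.8500 tY=0.2692  stride 1/|dx|=3.8637 1/|dy|=1.0353
    cross y-line → (1,5), t=0.2692 (wall)
  → r_4 = 0.2692

ranges = [0.2278, 0.7661, 1.0046, 0.2692]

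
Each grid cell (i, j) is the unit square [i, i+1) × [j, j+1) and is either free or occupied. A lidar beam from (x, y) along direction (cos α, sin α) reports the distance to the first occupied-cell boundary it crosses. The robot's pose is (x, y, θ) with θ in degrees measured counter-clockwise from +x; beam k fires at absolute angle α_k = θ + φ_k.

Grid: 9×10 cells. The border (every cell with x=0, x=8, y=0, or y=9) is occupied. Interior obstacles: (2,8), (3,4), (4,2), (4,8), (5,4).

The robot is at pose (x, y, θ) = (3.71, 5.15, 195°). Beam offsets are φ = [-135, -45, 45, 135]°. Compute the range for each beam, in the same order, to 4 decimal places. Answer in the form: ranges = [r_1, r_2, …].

beam 1: φ=-135°, α=60°
  d=(0.5000,0.8660)  start (3,5)  tX=0.5800 tY=0.9815  stride 1/|dx|=2.0000 1/|dy|=1.1547
    cross x-line → (4,5), t=0.5800
    cross y-line → (4,6), t=0.9815
    cross y-line → (4,7), t=2.1362
    cross x-line → (5,7), t=2.5800
    cross y-line → (5,8), t=3.2909
    cross y-line → (5,9), t=4.4456 (wall)
  → r_1 = 4.4456
beam 2: φ=-45°, α=150°
  d=(-0.8660,0.5000)  start (3,5)  tX=0.8198 tY=1.7000  stride 1/|dx|=1.1547 1/|dy|=2.0000
    cross x-line → (2,5), t=0.8198
    cross y-line → (2,6), t=1.7000
    cross x-line → (1,6), t=1.9745
    cross x-line → (0,6), t=3.1292 (wall)
  → r_2 = 3.1292
beam 3: φ=45°, α=240°
  d=(-0.5000,-0.8660)  start (3,5)  tX=1.4200 tY=0.1732  stride 1/|dx|=2.0000 1/|dy|=1.1547
    cross y-line → (3,4), t=0.1732 (wall)
  → r_3 = 0.1732
beam 4: φ=135°, α=330°
  d=(0.8660,-0.5000)  start (3,5)  tX=0.3349 tY=0.3000  stride 1/|dx|=1.1547 1/|dy|=2.0000
    cross y-line → (3,4), t=0.3000 (wall)
  → r_4 = 0.3000

ranges = [4.4456, 3.1292, 0.1732, 0.3000]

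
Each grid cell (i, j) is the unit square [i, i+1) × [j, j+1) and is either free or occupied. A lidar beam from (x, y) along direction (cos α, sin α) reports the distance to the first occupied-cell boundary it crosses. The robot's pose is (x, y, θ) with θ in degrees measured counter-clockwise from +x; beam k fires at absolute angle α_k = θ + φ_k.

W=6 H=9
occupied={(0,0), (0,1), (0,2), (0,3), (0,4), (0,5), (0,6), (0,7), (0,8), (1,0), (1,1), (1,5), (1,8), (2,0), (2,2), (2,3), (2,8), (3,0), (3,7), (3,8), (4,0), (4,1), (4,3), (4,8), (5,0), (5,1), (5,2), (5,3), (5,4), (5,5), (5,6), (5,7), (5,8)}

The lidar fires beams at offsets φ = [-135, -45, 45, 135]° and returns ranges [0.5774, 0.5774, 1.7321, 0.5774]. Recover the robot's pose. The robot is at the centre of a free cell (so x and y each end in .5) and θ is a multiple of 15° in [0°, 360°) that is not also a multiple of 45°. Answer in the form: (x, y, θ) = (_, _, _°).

Enumerate (i+0.5, j+0.5, θ) over the 21 free cells and 16 admissible headings. For each, cast all 4 beams and compare to the given ranges.
  (3.5, 6.5, 300°): beam 1 = 2.5882 ≠ 0.5774 ✗
  (3.5, 5.5, 15°): beam 1 = 1.7321 ≠ 0.5774 ✗
  (4.5, 2.5, 345°): beam 1 = 2.8868 ≠ 0.5774 ✗
  (2.5, 5.5, 330°): beam 1 = 0.5176 ≠ 0.5774 ✗
  …
  (4.5, 2.5, 105°): r_1=0.5774, r_2=0.5774, r_3=1.7321, r_4=0.5774 — all match ✓
Only this pose fits every beam.

(x, y, θ) = (4.5, 2.5, 105°)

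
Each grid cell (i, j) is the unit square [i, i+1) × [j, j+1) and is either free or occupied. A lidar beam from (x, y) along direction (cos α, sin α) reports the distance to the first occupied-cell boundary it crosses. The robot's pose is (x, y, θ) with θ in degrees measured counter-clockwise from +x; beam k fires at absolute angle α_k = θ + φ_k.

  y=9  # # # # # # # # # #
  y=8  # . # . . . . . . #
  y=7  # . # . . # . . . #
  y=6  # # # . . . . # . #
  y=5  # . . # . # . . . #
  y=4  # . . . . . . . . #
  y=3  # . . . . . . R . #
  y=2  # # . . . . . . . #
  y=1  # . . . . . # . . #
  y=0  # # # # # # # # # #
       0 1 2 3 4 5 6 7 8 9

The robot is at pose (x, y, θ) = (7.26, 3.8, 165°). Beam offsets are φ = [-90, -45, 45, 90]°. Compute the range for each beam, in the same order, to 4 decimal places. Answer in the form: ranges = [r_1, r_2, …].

beam 1: φ=-90°, α=75°
  dir = (cos 75°, sin 75°) = (0.2588, 0.9659); from cell (7,3)
  next x-line at t=2.8591, next y-line at t=0.2071; Δt_x=3.8637, Δt_y=1.0353
    y: enter (7,4) at t=0.2071
    y: enter (7,5) at t=1.2423
    y: enter (7,6) at t=2.2776 ← occupied
  → r_1 = 2.2776
beam 2: φ=-45°, α=120°
  dir = (cos 120°, sin 120°) = (-0.5000, 0.8660); from cell (7,3)
  next x-line at t=0.5200, next y-line at t=0.2309; Δt_x=2.0000, Δt_y=1.1547
    y: enter (7,4) at t=0.2309
    x: enter (6,4) at t=0.5200
    y: enter (6,5) at t=1.3856
    x: enter (5,5) at t=2.5200 ← occupied
  → r_2 = 2.5200
beam 3: φ=45°, α=210°
  dir = (cos 210°, sin 210°) = (-0.8660, -0.5000); from cell (7,3)
  next x-line at t=0.3002, next y-line at t=1.6000; Δt_x=1.1547, Δt_y=2.0000
    x: enter (6,3) at t=0.3002
    x: enter (5,3) at t=1.4549
    y: enter (5,2) at t=1.6000
    x: enter (4,2) at t=2.6096
    y: enter (4,1) at t=3.6000
    x: enter (3,1) at t=3.7643
    x: enter (2,1) at t=4.9190
    y: enter (2,0) at t=5.6000 ← occupied
  → r_3 = 5.6000
beam 4: φ=90°, α=255°
  dir = (cos 255°, sin 255°) = (-0.2588, -0.9659); from cell (7,3)
  next x-line at t=1.0046, next y-line at t=0.8282; Δt_x=3.8637, Δt_y=1.0353
    y: enter (7,2) at t=0.8282
    x: enter (6,2) at t=1.0046
    y: enter (6,1) at t=1.8635 ← occupied
  → r_4 = 1.8635

ranges = [2.2776, 2.5200, 5.6000, 1.8635]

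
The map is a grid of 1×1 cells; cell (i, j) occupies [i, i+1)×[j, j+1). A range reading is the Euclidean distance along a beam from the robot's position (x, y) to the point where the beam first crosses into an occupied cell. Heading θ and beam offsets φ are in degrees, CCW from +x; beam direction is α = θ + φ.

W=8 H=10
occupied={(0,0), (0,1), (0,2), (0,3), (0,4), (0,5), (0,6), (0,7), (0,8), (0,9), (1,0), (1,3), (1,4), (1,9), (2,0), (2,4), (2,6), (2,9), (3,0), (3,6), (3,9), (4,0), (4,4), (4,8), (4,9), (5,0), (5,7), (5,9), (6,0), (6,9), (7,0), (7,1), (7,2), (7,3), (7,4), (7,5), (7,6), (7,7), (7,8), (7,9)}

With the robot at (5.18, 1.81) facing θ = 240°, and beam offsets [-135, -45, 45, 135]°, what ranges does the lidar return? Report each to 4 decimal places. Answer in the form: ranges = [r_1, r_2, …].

ranges = [2.2673, 3.1296, 0.8386, 1.8842]

beam 1: φ=-135°, α=105°
  d=(-0.2588,0.9659)  start (5,1)  tX=0.6955 tY=0.1967  stride 1/|dx|=3.8637 1/|dy|=1.0353
    cross y-line → (5,2), t=0.1967
    cross x-line → (4,2), t=0.6955
    cross y-line → (4,3), t=1.2320
    cross y-line → (4,4), t=2.2673 (wall)
  → r_1 = 2.2673
beam 2: φ=-45°, α=195°
  d=(-0.9659,-0.2588)  start (5,1)  tX=0.1863 tY=3.1296  stride 1/|dx|=1.0353 1/|dy|=3.8637
    cross x-line → (4,1), t=0.1863
    cross x-line → (3,1), t=1.2216
    cross x-line → (2,1), t=2.2569
    cross y-line → (2,0), t=3.1296 (wall)
  → r_2 = 3.1296
beam 3: φ=45°, α=285°
  d=(0.2588,-0.9659)  start (5,1)  tX=3.1682 tY=0.8386  stride 1/|dx|=3.8637 1/|dy|=1.0353
    cross y-line → (5,0), t=0.8386 (wall)
  → r_3 = 0.8386
beam 4: φ=135°, α=15°
  d=(0.9659,0.2588)  start (5,1)  tX=0.8489 tY=0.7341  stride 1/|dx|=1.0353 1/|dy|=3.8637
    cross y-line → (5,2), t=0.7341
    cross x-line → (6,2), t=0.8489
    cross x-line → (7,2), t=1.8842 (wall)
  → r_4 = 1.8842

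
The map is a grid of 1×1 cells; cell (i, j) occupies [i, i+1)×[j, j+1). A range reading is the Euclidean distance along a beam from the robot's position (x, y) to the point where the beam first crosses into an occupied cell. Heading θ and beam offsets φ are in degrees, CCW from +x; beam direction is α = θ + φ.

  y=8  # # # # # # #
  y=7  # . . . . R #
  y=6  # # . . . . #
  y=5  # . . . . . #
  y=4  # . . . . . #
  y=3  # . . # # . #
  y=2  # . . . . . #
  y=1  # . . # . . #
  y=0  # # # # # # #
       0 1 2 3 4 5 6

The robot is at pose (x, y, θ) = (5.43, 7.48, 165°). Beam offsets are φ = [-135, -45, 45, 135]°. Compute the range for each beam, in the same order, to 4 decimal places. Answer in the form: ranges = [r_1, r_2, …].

ranges = [0.6582, 0.6004, 5.1153, 1.1400]

beam 1: φ=-135°, α=30°
  cosα=0.8660 sinα=0.5000 | (5,7) | tMaxX 0.6582 tMaxY 1.0400 | tΔX 1.1547 tΔY 2.0000
    t=0.6582 [x] (6,7) — stop
  → r_1 = 0.6582
beam 2: φ=-45°, α=120°
  cosα=-0.5000 sinα=0.8660 | (5,7) | tMaxX 0.8600 tMaxY 0.6004 | tΔX 2.0000 tΔY 1.1547
    t=0.6004 [y] (5,8) — stop
  → r_2 = 0.6004
beam 3: φ=45°, α=210°
  cosα=-0.8660 sinα=-0.5000 | (5,7) | tMaxX 0.4965 tMaxY 0.9600 | tΔX 1.1547 tΔY 2.0000
    t=0.4965 [x] (4,7)
    t=0.9600 [y] (4,6)
    t=1.6512 [x] (3,6)
    t=2.8059 [x] (2,6)
    t=2.9600 [y] (2,5)
    t=3.9606 [x] (1,5)
    t=4.9600 [y] (1,4)
    t=5.1153 [x] (0,4) — stop
  → r_3 = 5.1153
beam 4: φ=135°, α=300°
  cosα=0.5000 sinα=-0.8660 | (5,7) | tMaxX 1.1400 tMaxY 0.5543 | tΔX 2.0000 tΔY 1.1547
    t=0.5543 [y] (5,6)
    t=1.1400 [x] (6,6) — stop
  → r_4 = 1.1400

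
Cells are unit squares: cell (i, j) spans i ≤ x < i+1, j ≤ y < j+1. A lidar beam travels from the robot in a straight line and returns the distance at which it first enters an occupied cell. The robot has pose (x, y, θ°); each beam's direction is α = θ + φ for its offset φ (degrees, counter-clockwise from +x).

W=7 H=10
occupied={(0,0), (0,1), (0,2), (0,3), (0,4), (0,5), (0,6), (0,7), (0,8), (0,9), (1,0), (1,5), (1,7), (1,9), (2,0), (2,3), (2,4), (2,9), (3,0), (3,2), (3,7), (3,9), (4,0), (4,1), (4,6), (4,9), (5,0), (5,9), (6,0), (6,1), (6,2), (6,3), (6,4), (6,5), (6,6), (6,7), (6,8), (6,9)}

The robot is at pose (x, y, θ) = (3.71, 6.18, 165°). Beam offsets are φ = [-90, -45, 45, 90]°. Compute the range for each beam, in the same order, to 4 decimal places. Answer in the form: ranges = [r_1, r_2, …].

beam 1: φ=-90°, α=75°
  d=(0.2588,0.9659)  start (3,6)  tX=1.1205 tY=0.8489  stride 1/|dx|=3.8637 1/|dy|=1.0353
    cross y-line → (3,7), t=0.8489 (wall)
  → r_1 = 0.8489
beam 2: φ=-45°, α=120°
  d=(-0.5000,0.8660)  start (3,6)  tX=1.4200 tY=0.9469  stride 1/|dx|=2.0000 1/|dy|=1.1547
    cross y-line → (3,7), t=0.9469 (wall)
  → r_2 = 0.9469
beam 3: φ=45°, α=210°
  d=(-0.8660,-0.5000)  start (3,6)  tX=0.8198 tY=0.3600  stride 1/|dx|=1.1547 1/|dy|=2.0000
    cross y-line → (3,5), t=0.3600
    cross x-line → (2,5), t=0.8198
    cross x-line → (1,5), t=1.9745 (wall)
  → r_3 = 1.9745
beam 4: φ=90°, α=255°
  d=(-0.2588,-0.9659)  start (3,6)  tX=2.7432 tY=0.1863  stride 1/|dx|=3.8637 1/|dy|=1.0353
    cross y-line → (3,5), t=0.1863
    cross y-line → (3,4), t=1.2216
    cross y-line → (3,3), t=2.2569
    cross x-line → (2,3), t=2.7432 (wall)
  → r_4 = 2.7432

ranges = [0.8489, 0.9469, 1.9745, 2.7432]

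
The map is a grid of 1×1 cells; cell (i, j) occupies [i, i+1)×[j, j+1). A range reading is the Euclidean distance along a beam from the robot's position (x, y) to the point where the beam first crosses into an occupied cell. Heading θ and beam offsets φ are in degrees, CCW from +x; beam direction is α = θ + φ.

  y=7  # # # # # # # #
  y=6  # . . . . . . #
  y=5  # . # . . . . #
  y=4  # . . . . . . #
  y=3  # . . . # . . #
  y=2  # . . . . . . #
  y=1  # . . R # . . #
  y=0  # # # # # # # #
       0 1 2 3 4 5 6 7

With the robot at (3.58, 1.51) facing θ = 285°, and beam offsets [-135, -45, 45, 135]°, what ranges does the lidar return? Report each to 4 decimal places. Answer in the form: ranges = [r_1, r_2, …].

beam 1: φ=-135°, α=150°
  d=(-0.8660,0.5000)  start (3,1)  tX=0.6697 tY=0.9800  stride 1/|dx|=1.1547 1/|dy|=2.0000
    cross x-line → (2,1), t=0.6697
    cross y-line → (2,2), t=0.9800
    cross x-line → (1,2), t=1.8244
    cross x-line → (0,2), t=2.9791 (wall)
  → r_1 = 2.9791
beam 2: φ=-45°, α=240°
  d=(-0.5000,-0.8660)  start (3,1)  tX=1.1600 tY=0.5889  stride 1/|dx|=2.0000 1/|dy|=1.1547
    cross y-line → (3,0), t=0.5889 (wall)
  → r_2 = 0.5889
beam 3: φ=45°, α=330°
  d=(0.8660,-0.5000)  start (3,1)  tX=0.4850 tY=1.0200  stride 1/|dx|=1.1547 1/|dy|=2.0000
    cross x-line → (4,1), t=0.4850 (wall)
  → r_3 = 0.4850
beam 4: φ=135°, α=60°
  d=(0.5000,0.8660)  start (3,1)  tX=0.8400 tY=0.5658  stride 1/|dx|=2.0000 1/|dy|=1.1547
    cross y-line → (3,2), t=0.5658
    cross x-line → (4,2), t=0.8400
    cross y-line → (4,3), t=1.7205 (wall)
  → r_4 = 1.7205

ranges = [2.9791, 0.5889, 0.4850, 1.7205]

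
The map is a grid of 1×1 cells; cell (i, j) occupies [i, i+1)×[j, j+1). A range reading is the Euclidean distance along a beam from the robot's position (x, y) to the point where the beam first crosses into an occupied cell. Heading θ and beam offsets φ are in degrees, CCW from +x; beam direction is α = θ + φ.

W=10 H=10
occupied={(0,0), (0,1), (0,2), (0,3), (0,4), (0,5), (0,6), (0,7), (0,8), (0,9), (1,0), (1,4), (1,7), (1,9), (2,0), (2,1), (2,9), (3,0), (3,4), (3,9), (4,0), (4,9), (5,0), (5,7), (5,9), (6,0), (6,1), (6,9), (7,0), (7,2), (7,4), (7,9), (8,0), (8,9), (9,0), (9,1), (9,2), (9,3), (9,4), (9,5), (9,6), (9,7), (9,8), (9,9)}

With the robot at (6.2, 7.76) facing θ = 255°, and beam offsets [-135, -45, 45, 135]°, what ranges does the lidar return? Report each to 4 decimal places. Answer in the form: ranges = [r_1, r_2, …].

beam 1: φ=-135°, α=120°
  cosα=-0.5000 sinα=0.8660 | (6,7) | tMaxX 0.4000 tMaxY 0.2771 | tΔX 2.0000 tΔY 1.1547
    t=0.2771 [y] (6,8)
    t=0.4000 [x] (5,8)
    t=1.4318 [y] (5,9) — stop
  → r_1 = 1.4318
beam 2: φ=-45°, α=210°
  cosα=-0.8660 sinα=-0.5000 | (6,7) | tMaxX 0.2309 tMaxY 1.5200 | tΔX 1.1547 tΔY 2.0000
    t=0.2309 [x] (5,7) — stop
  → r_2 = 0.2309
beam 3: φ=45°, α=300°
  cosα=0.5000 sinα=-0.8660 | (6,7) | tMaxX 1.6000 tMaxY 0.8776 | tΔX 2.0000 tΔY 1.1547
    t=0.8776 [y] (6,6)
    t=1.6000 [x] (7,6)
    t=2.0323 [y] (7,5)
    t=3.1870 [y] (7,4) — stop
  → r_3 = 3.1870
beam 4: φ=135°, α=30°
  cosα=0.8660 sinα=0.5000 | (6,7) | tMaxX 0.9238 tMaxY 0.4800 | tΔX 1.1547 tΔY 2.0000
    t=0.4800 [y] (6,8)
    t=0.9238 [x] (7,8)
    t=2.0785 [x] (8,8)
    t=2.4800 [y] (8,9) — stop
  → r_4 = 2.4800

ranges = [1.4318, 0.2309, 3.1870, 2.4800]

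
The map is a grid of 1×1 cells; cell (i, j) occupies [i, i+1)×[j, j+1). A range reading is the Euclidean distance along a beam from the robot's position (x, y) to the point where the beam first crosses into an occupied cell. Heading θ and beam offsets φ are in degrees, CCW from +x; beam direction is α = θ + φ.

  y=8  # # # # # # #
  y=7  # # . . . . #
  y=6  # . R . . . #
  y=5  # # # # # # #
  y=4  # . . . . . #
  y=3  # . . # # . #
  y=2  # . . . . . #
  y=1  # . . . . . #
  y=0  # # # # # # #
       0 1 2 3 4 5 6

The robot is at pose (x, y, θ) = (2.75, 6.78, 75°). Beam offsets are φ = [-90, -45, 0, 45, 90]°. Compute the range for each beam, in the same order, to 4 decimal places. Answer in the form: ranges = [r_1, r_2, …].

beam 1: φ=-90°, α=345°
  dir = (cos 345°, sin 345°) = (0.9659, -0.2588); from cell (2,6)
  next x-line at t=0.2588, next y-line at t=3.0137; Δt_x=1.0353, Δt_y=3.8637
    x: enter (3,6) at t=0.2588
    x: enter (4,6) at t=1.2941
    x: enter (5,6) at t=2.3294
    y: enter (5,5) at t=3.0137 ← occupied
  → r_1 = 3.0137
beam 2: φ=-45°, α=30°
  dir = (cos 30°, sin 30°) = (0.8660, 0.5000); from cell (2,6)
  next x-line at t=0.2887, next y-line at t=0.4400; Δt_x=1.1547, Δt_y=2.0000
    x: enter (3,6) at t=0.2887
    y: enter (3,7) at t=0.4400
    x: enter (4,7) at t=1.4434
    y: enter (4,8) at t=2.4400 ← occupied
  → r_2 = 2.4400
beam 3: φ=0°, α=75°
  dir = (cos 75°, sin 75°) = (0.2588, 0.9659); from cell (2,6)
  next x-line at t=0.9659, next y-line at t=0.2278; Δt_x=3.8637, Δt_y=1.0353
    y: enter (2,7) at t=0.2278
    x: enter (3,7) at t=0.9659
    y: enter (3,8) at t=1.2630 ← occupied
  → r_3 = 1.2630
beam 4: φ=45°, α=120°
  dir = (cos 120°, sin 120°) = (-0.5000, 0.8660); from cell (2,6)
  next x-line at t=1.5000, next y-line at t=0.2540; Δt_x=2.0000, Δt_y=1.1547
    y: enter (2,7) at t=0.2540
    y: enter (2,8) at t=1.4087 ← occupied
  → r_4 = 1.4087
beam 5: φ=90°, α=165°
  dir = (cos 165°, sin 165°) = (-0.9659, 0.2588); from cell (2,6)
  next x-line at t=0.7765, next y-line at t=0.8500; Δt_x=1.0353, Δt_y=3.8637
    x: enter (1,6) at t=0.7765
    y: enter (1,7) at t=0.8500 ← occupied
  → r_5 = 0.8500

ranges = [3.0137, 2.4400, 1.2630, 1.4087, 0.8500]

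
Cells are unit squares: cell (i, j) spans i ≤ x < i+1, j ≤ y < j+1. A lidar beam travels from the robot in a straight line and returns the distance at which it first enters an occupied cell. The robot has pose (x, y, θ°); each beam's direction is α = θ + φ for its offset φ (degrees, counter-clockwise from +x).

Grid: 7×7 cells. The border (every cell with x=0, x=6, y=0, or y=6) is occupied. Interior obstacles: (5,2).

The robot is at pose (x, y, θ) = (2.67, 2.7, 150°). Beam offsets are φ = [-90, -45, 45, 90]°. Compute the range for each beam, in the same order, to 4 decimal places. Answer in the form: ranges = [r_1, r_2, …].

beam 1: φ=-90°, α=60°
  direction (0.5000, 0.8660); cell (2,2); t to first gridline: x 0.6600, y 0.3464 (then +2.0000 / +1.1547)
    (2,3) via y @ 0.3464
    (3,3) via x @ 0.6600
    (3,4) via y @ 1.5011
    (3,5) via y @ 2.6558
    (4,5) via x @ 2.6600
    (4,6) via y @ 3.8105  # hit
  → r_1 = 3.8105
beam 2: φ=-45°, α=105°
  direction (-0.2588, 0.9659); cell (2,2); t to first gridline: x 2.5887, y 0.3106 (then +3.8637 / +1.0353)
    (2,3) via y @ 0.3106
    (2,4) via y @ 1.3459
    (2,5) via y @ 2.3811
    (1,5) via x @ 2.5887
    (1,6) via y @ 3.4164  # hit
  → r_2 = 3.4164
beam 3: φ=45°, α=195°
  direction (-0.9659, -0.2588); cell (2,2); t to first gridline: x 0.6936, y 2.7046 (then +1.0353 / +3.8637)
    (1,2) via x @ 0.6936
    (0,2) via x @ 1.7289  # hit
  → r_3 = 1.7289
beam 4: φ=90°, α=240°
  direction (-0.5000, -0.8660); cell (2,2); t to first gridline: x 1.3400, y 0.8083 (then +2.0000 / +1.1547)
    (2,1) via y @ 0.8083
    (1,1) via x @ 1.3400
    (1,0) via y @ 1.9630  # hit
  → r_4 = 1.9630

ranges = [3.8105, 3.4164, 1.7289, 1.9630]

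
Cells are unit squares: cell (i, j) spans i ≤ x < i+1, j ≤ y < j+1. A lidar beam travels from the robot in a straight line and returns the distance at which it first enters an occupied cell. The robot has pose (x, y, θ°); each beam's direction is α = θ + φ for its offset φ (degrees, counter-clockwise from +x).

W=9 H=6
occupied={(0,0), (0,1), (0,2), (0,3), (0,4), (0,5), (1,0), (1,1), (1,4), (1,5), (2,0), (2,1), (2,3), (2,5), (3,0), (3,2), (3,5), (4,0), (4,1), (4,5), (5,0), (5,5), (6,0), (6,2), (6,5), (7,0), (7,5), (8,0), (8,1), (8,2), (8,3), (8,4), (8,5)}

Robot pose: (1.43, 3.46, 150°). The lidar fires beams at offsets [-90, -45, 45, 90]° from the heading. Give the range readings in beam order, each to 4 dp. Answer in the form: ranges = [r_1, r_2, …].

ranges = [0.6235, 0.5590, 0.4452, 0.8600]

beam 1: φ=-90°, α=60°
  direction (0.5000, 0.8660); cell (1,3); t to first gridline: x 1.1400, y 0.6235 (then +2.0000 / +1.1547)
    (1,4) via y @ 0.6235  # hit
  → r_1 = 0.6235
beam 2: φ=-45°, α=105°
  direction (-0.2588, 0.9659); cell (1,3); t to first gridline: x 1.6614, y 0.5590 (then +3.8637 / +1.0353)
    (1,4) via y @ 0.5590  # hit
  → r_2 = 0.5590
beam 3: φ=45°, α=195°
  direction (-0.9659, -0.2588); cell (1,3); t to first gridline: x 0.4452, y 1.7773 (then +1.0353 / +3.8637)
    (0,3) via x @ 0.4452  # hit
  → r_3 = 0.4452
beam 4: φ=90°, α=240°
  direction (-0.5000, -0.8660); cell (1,3); t to first gridline: x 0.8600, y 0.5312 (then +2.0000 / +1.1547)
    (1,2) via y @ 0.5312
    (0,2) via x @ 0.8600  # hit
  → r_4 = 0.8600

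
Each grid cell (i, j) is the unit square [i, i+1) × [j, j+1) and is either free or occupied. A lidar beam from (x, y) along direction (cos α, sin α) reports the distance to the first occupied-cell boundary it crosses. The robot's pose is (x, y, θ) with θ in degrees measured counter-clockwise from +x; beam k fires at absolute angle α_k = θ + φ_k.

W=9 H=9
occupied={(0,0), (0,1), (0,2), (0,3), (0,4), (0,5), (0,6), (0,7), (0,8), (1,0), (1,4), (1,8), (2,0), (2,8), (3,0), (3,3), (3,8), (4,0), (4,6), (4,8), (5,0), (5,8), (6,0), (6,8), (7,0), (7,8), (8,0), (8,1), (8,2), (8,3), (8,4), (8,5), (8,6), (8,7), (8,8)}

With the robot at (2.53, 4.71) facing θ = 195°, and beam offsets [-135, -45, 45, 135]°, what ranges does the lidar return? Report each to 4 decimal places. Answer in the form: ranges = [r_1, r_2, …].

beam 1: φ=-135°, α=60°
  dir = (cos 60°, sin 60°) = (0.5000, 0.8660); from cell (2,4)
  next x-line at t=0.9400, next y-line at t=0.3349; Δt_x=2.0000, Δt_y=1.1547
    y: enter (2,5) at t=0.3349
    x: enter (3,5) at t=0.9400
    y: enter (3,6) at t=1.4896
    y: enter (3,7) at t=2.6443
    x: enter (4,7) at t=2.9400
    y: enter (4,8) at t=3.7990 ← occupied
  → r_1 = 3.7990
beam 2: φ=-45°, α=150°
  dir = (cos 150°, sin 150°) = (-0.8660, 0.5000); from cell (2,4)
  next x-line at t=0.6120, next y-line at t=0.5800; Δt_x=1.1547, Δt_y=2.0000
    y: enter (2,5) at t=0.5800
    x: enter (1,5) at t=0.6120
    x: enter (0,5) at t=1.7667 ← occupied
  → r_2 = 1.7667
beam 3: φ=45°, α=240°
  dir = (cos 240°, sin 240°) = (-0.5000, -0.8660); from cell (2,4)
  next x-line at t=1.0600, next y-line at t=0.8198; Δt_x=2.0000, Δt_y=1.1547
    y: enter (2,3) at t=0.8198
    x: enter (1,3) at t=1.0600
    y: enter (1,2) at t=1.9745
    x: enter (0,2) at t=3.0600 ← occupied
  → r_3 = 3.0600
beam 4: φ=135°, α=330°
  dir = (cos 330°, sin 330°) = (0.8660, -0.5000); from cell (2,4)
  next x-line at t=0.5427, next y-line at t=1.4200; Δt_x=1.1547, Δt_y=2.0000
    x: enter (3,4) at t=0.5427
    y: enter (3,3) at t=1.4200 ← occupied
  → r_4 = 1.4200

ranges = [3.7990, 1.7667, 3.0600, 1.4200]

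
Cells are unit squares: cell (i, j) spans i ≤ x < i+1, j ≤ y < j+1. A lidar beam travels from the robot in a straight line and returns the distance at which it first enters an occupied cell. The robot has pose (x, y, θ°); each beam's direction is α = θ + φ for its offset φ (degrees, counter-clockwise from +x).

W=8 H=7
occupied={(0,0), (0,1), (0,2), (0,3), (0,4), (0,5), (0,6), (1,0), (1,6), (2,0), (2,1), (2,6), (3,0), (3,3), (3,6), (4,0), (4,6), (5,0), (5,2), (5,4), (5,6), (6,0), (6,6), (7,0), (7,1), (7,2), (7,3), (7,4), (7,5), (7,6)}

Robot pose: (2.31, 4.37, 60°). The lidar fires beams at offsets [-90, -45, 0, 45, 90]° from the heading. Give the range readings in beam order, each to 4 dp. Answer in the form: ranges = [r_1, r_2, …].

beam 1: φ=-90°, α=330°
  d=(0.8660,-0.5000)  start (2,4)  tX=0.7967 tY=0.7400  stride 1/|dx|=1.1547 1/|dy|=2.0000
    cross y-line → (2,3), t=0.7400
    cross x-line → (3,3), t=0.7967 (wall)
  → r_1 = 0.7967
beam 2: φ=-45°, α=15°
  d=(0.9659,0.2588)  start (2,4)  tX=0.7143 tY=2.4341  stride 1/|dx|=1.0353 1/|dy|=3.8637
    cross x-line → (3,4), t=0.7143
    cross x-line → (4,4), t=1.7496
    cross y-line → (4,5), t=2.4341
    cross x-line → (5,5), t=2.7849
    cross x-line → (6,5), t=3.8202
    cross x-line → (7,5), t=4.8554 (wall)
  → r_2 = 4.8554
beam 3: φ=0°, α=60°
  d=(0.5000,0.8660)  start (2,4)  tX=1.3800 tY=0.7275  stride 1/|dx|=2.0000 1/|dy|=1.1547
    cross y-line → (2,5), t=0.7275
    cross x-line → (3,5), t=1.3800
    cross y-line → (3,6), t=1.8822 (wall)
  → r_3 = 1.8822
beam 4: φ=45°, α=105°
  d=(-0.2588,0.9659)  start (2,4)  tX=1.1977 tY=0.6522  stride 1/|dx|=3.8637 1/|dy|=1.0353
    cross y-line → (2,5), t=0.6522
    cross x-line → (1,5), t=1.1977
    cross y-line → (1,6), t=1.6875 (wall)
  → r_4 = 1.6875
beam 5: φ=90°, α=150°
  d=(-0.8660,0.5000)  start (2,4)  tX=0.3580 tY=1.2600  stride 1/|dx|=1.1547 1/|dy|=2.0000
    cross x-line → (1,4), t=0.3580
    cross y-line → (1,5), t=1.2600
    cross x-line → (0,5), t=1.5127 (wall)
  → r_5 = 1.5127

ranges = [0.7967, 4.8554, 1.8822, 1.6875, 1.5127]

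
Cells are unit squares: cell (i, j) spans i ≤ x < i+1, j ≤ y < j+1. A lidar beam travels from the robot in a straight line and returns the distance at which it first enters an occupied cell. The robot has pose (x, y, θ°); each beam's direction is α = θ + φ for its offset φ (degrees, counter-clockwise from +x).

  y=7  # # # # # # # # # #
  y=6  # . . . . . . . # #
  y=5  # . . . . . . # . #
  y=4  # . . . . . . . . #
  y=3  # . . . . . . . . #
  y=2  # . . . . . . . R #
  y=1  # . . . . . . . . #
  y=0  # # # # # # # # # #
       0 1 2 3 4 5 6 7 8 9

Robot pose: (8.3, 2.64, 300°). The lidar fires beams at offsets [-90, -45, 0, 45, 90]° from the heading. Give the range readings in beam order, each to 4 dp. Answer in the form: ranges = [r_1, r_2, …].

ranges = [3.2800, 1.6979, 1.4000, 0.7247, 0.8083]

beam 1: φ=-90°, α=210°
  d=(-0.8660,-0.5000)  start (8,2)  tX=0.3464 tY=1.2800  stride 1/|dx|=1.1547 1/|dy|=2.0000
    cross x-line → (7,2), t=0.3464
    cross y-line → (7,1), t=1.2800
    cross x-line → (6,1), t=1.5011
    cross x-line → (5,1), t=2.6558
    cross y-line → (5,0), t=3.2800 (wall)
  → r_1 = 3.2800
beam 2: φ=-45°, α=255°
  d=(-0.2588,-0.9659)  start (8,2)  tX=1.1591 tY=0.6626  stride 1/|dx|=3.8637 1/|dy|=1.0353
    cross y-line → (8,1), t=0.6626
    cross x-line → (7,1), t=1.1591
    cross y-line → (7,0), t=1.6979 (wall)
  → r_2 = 1.6979
beam 3: φ=0°, α=300°
  d=(0.5000,-0.8660)  start (8,2)  tX=1.4000 tY=0.7390  stride 1/|dx|=2.0000 1/|dy|=1.1547
    cross y-line → (8,1), t=0.7390
    cross x-line → (9,1), t=1.4000 (wall)
  → r_3 = 1.4000
beam 4: φ=45°, α=345°
  d=(0.9659,-0.2588)  start (8,2)  tX=0.7247 tY=2.4728  stride 1/|dx|=1.0353 1/|dy|=3.8637
    cross x-line → (9,2), t=0.7247 (wall)
  → r_4 = 0.7247
beam 5: φ=90°, α=30°
  d=(0.8660,0.5000)  start (8,2)  tX=0.8083 tY=0.7200  stride 1/|dx|=1.1547 1/|dy|=2.0000
    cross y-line → (8,3), t=0.7200
    cross x-line → (9,3), t=0.8083 (wall)
  → r_5 = 0.8083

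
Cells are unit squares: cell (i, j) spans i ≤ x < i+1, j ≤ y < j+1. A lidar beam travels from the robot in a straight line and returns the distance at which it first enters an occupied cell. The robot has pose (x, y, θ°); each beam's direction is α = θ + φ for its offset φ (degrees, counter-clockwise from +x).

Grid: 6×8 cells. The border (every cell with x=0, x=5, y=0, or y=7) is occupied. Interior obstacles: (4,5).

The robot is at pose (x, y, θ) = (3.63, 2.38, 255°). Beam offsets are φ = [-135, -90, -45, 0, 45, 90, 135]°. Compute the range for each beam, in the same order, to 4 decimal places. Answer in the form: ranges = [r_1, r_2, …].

beam 1: φ=-135°, α=120°
  dir = (cos 120°, sin 120°) = (-0.5000, 0.8660); from cell (3,2)
  next x-line at t=1.2600, next y-line at t=0.7159; Δt_x=2.0000, Δt_y=1.1547
    y: enter (3,3) at t=0.7159
    x: enter (2,3) at t=1.2600
    y: enter (2,4) at t=1.8706
    y: enter (2,5) at t=3.0253
    x: enter (1,5) at t=3.2600
    y: enter (1,6) at t=4.1800
    x: enter (0,6) at t=5.2600 ← occupied
  → r_1 = 5.2600
beam 2: φ=-90°, α=165°
  dir = (cos 165°, sin 165°) = (-0.9659, 0.2588); from cell (3,2)
  next x-line at t=0.6522, next y-line at t=2.3955; Δt_x=1.0353, Δt_y=3.8637
    x: enter (2,2) at t=0.6522
    x: enter (1,2) at t=1.6875
    y: enter (1,3) at t=2.3955
    x: enter (0,3) at t=2.7228 ← occupied
  → r_2 = 2.7228
beam 3: φ=-45°, α=210°
  dir = (cos 210°, sin 210°) = (-0.8660, -0.5000); from cell (3,2)
  next x-line at t=0.7275, next y-line at t=0.7600; Δt_x=1.1547, Δt_y=2.0000
    x: enter (2,2) at t=0.7275
    y: enter (2,1) at t=0.7600
    x: enter (1,1) at t=1.8822
    y: enter (1,0) at t=2.7600 ← occupied
  → r_3 = 2.7600
beam 4: φ=0°, α=255°
  dir = (cos 255°, sin 255°) = (-0.2588, -0.9659); from cell (3,2)
  next x-line at t=2.4341, next y-line at t=0.3934; Δt_x=3.8637, Δt_y=1.0353
    y: enter (3,1) at t=0.3934
    y: enter (3,0) at t=1.4287 ← occupied
  → r_4 = 1.4287
beam 5: φ=45°, α=300°
  dir = (cos 300°, sin 300°) = (0.5000, -0.8660); from cell (3,2)
  next x-line at t=0.7400, next y-line at t=0.4388; Δt_x=2.0000, Δt_y=1.1547
    y: enter (3,1) at t=0.4388
    x: enter (4,1) at t=0.7400
    y: enter (4,0) at t=1.5935 ← occupied
  → r_5 = 1.5935
beam 6: φ=90°, α=345°
  dir = (cos 345°, sin 345°) = (0.9659, -0.2588); from cell (3,2)
  next x-line at t=0.3831, next y-line at t=1.4682; Δt_x=1.0353, Δt_y=3.8637
    x: enter (4,2) at t=0.3831
    x: enter (5,2) at t=1.4183 ← occupied
  → r_6 = 1.4183
beam 7: φ=135°, α=30°
  dir = (cos 30°, sin 30°) = (0.8660, 0.5000); from cell (3,2)
  next x-line at t=0.4272, next y-line at t=1.2400; Δt_x=1.1547, Δt_y=2.0000
    x: enter (4,2) at t=0.4272
    y: enter (4,3) at t=1.2400
    x: enter (5,3) at t=1.5819 ← occupied
  → r_7 = 1.5819

ranges = [5.2600, 2.7228, 2.7600, 1.4287, 1.5935, 1.4183, 1.5819]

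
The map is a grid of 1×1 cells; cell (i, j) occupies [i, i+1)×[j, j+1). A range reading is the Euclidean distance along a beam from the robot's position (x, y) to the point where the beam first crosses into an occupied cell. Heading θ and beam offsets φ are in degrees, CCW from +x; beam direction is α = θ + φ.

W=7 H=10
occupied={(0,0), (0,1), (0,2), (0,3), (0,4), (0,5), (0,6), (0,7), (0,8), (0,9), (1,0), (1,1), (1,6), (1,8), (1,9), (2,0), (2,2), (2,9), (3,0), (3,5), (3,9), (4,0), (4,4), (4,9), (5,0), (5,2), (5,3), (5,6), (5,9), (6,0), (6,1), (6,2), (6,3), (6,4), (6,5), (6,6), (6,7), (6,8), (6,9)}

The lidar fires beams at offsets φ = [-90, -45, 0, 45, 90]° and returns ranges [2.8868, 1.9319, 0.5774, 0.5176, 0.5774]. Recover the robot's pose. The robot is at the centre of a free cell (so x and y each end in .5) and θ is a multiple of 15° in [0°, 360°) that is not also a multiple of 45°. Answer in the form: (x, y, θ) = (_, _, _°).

The pose lattice has 31·16 = 496 candidates. Test each by forward raycasting.
  (2.5, 4.5, 165°): beam 1 = 4.6587 ≠ 2.8868 ✗
  (2.5, 1.5, 285°): beam 1 = 0.5176 ≠ 2.8868 ✗
  (3.5, 4.5, 30°): beam 1 = 4.0415 ≠ 2.8868 ✗
  …
  (5.5, 1.5, 240°): r_1=2.8868, r_2=1.9319, r_3=0.5774, r_4=0.5176, r_5=0.5774 — all match ✓
No second candidate reproduces the full scan.

(x, y, θ) = (5.5, 1.5, 240°)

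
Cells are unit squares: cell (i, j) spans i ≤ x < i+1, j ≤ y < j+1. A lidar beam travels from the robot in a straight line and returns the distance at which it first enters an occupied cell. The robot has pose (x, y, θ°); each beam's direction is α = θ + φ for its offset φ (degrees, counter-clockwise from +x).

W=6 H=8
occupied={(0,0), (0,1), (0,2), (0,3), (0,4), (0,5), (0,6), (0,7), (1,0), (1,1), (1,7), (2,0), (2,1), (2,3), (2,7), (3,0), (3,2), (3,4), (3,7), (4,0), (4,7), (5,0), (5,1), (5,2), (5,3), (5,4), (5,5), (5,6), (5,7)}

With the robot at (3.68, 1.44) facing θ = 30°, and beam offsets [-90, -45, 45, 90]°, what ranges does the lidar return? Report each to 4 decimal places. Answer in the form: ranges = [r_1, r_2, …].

ranges = [0.5081, 1.3666, 0.5798, 0.6466]

beam 1: φ=-90°, α=300°
  cosα=0.5000 sinα=-0.8660 | (3,1) | tMaxX 0.6400 tMaxY 0.5081 | tΔX 2.0000 tΔY 1.1547
    t=0.5081 [y] (3,0) — stop
  → r_1 = 0.5081
beam 2: φ=-45°, α=345°
  cosα=0.9659 sinα=-0.2588 | (3,1) | tMaxX 0.3313 tMaxY 1.7000 | tΔX 1.0353 tΔY 3.8637
    t=0.3313 [x] (4,1)
    t=1.3666 [x] (5,1) — stop
  → r_2 = 1.3666
beam 3: φ=45°, α=75°
  cosα=0.2588 sinα=0.9659 | (3,1) | tMaxX 1.2364 tMaxY 0.5798 | tΔX 3.8637 tΔY 1.0353
    t=0.5798 [y] (3,2) — stop
  → r_3 = 0.5798
beam 4: φ=90°, α=120°
  cosα=-0.5000 sinα=0.8660 | (3,1) | tMaxX 1.3600 tMaxY 0.6466 | tΔX 2.0000 tΔY 1.1547
    t=0.6466 [y] (3,2) — stop
  → r_4 = 0.6466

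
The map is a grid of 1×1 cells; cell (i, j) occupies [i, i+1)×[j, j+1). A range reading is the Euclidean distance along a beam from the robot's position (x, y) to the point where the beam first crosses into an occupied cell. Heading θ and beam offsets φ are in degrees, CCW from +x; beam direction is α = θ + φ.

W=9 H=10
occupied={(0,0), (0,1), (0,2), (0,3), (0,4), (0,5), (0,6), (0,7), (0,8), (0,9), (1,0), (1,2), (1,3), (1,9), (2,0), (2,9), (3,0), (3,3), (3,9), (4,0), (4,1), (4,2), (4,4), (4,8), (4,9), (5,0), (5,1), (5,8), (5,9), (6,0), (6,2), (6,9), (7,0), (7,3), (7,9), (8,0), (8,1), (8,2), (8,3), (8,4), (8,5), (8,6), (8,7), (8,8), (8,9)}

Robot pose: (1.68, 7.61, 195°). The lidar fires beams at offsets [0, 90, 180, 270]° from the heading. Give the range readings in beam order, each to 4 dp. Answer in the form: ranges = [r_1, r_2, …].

ranges = [0.7040, 6.8432, 2.4018, 1.4390]

beam 1: φ=0°, α=195°
  d=(-0.9659,-0.2588)  start (1,7)  tX=0.7040 tY=2.3569  stride 1/|dx|=1.0353 1/|dy|=3.8637
    cross x-line → (0,7), t=0.7040 (wall)
  → r_1 = 0.7040
beam 2: φ=90°, α=285°
  d=(0.2588,-0.9659)  start (1,7)  tX=1.2364 tY=0.6315  stride 1/|dx|=3.8637 1/|dy|=1.0353
    cross y-line → (1,6), t=0.6315
    cross x-line → (2,6), t=1.2364
    cross y-line → (2,5), t=1.6668
    cross y-line → (2,4), t=2.7021
    cross y-line → (2,3), t=3.7373
    cross y-line → (2,2), t=4.7726
    cross x-line → (3,2), t=5.1001
    cross y-line → (3,1), t=5.8079
    cross y-line → (3,0), t=6.8432 (wall)
  → r_2 = 6.8432
beam 3: φ=180°, α=15°
  d=(0.9659,0.2588)  start (1,7)  tX=0.3313 tY=1.5068  stride 1/|dx|=1.0353 1/|dy|=3.8637
    cross x-line → (2,7), t=0.3313
    cross x-line → (3,7), t=1.3666
    cross y-line → (3,8), t=1.5068
    cross x-line → (4,8), t=2.4018 (wall)
  → r_3 = 2.4018
beam 4: φ=270°, α=105°
  d=(-0.2588,0.9659)  start (1,7)  tX=2.6273 tY=0.4038  stride 1/|dx|=3.8637 1/|dy|=1.0353
    cross y-line → (1,8), t=0.4038
    cross y-line → (1,9), t=1.4390 (wall)
  → r_4 = 1.4390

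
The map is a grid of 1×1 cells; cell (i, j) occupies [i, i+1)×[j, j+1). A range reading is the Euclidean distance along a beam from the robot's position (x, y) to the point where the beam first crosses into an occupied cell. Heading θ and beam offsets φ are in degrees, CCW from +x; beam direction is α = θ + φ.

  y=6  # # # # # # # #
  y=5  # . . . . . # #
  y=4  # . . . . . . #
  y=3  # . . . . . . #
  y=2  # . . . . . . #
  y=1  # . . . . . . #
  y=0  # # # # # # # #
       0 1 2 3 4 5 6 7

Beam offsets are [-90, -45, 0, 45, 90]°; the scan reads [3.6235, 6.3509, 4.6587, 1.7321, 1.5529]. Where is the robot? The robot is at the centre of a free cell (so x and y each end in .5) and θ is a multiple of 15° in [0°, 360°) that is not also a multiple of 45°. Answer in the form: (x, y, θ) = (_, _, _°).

(x, y, θ) = (1.5, 4.5, 15°)

The pose lattice has 29·16 = 464 candidates. Test each by forward raycasting.
  (5.5, 2.5, 120°): beam 1 = 1.7321 ≠ 3.6235 ✗
  (2.5, 5.5, 300°): beam 1 = 1.7321 ≠ 3.6235 ✗
  (1.5, 1.5, 195°): beam 1 = 1.9319 ≠ 3.6235 ✗
  (1.5, 5.5, 300°): beam 1 = 0.5774 ≠ 3.6235 ✗
  (3.5, 4.5, 240°): beam 1 = 2.8868 ≠ 3.6235 ✗
  …
  (1.5, 4.5, 15°): r_1=3.6235, r_2=6.3509, r_3=4.6587, r_4=1.7321, r_5=1.5529 — all match ✓
Only this pose fits every beam.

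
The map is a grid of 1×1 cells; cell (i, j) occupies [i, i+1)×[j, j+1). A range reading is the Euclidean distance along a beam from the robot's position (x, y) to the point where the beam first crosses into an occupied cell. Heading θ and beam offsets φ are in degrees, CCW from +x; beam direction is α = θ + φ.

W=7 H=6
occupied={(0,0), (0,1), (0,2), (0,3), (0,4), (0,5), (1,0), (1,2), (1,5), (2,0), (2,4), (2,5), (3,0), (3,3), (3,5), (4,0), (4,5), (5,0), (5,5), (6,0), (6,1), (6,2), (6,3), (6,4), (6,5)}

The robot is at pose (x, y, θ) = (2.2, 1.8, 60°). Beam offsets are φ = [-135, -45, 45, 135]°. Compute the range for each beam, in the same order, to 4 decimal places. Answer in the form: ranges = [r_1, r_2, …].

ranges = [0.8282, 3.9340, 0.7727, 1.2423]

beam 1: φ=-135°, α=285°
  direction (0.2588, -0.9659); cell (2,1); t to first gridline: x 3.0910, y 0.8282 (then +3.8637 / +1.0353)
    (2,0) via y @ 0.8282  # hit
  → r_1 = 0.8282
beam 2: φ=-45°, α=15°
  direction (0.9659, 0.2588); cell (2,1); t to first gridline: x 0.8282, y 0.7727 (then +1.0353 / +3.8637)
    (2,2) via y @ 0.7727
    (3,2) via x @ 0.8282
    (4,2) via x @ 1.8635
    (5,2) via x @ 2.8988
    (6,2) via x @ 3.9340  # hit
  → r_2 = 3.9340
beam 3: φ=45°, α=105°
  direction (-0.2588, 0.9659); cell (2,1); t to first gridline: x 0.7727, y 0.2071 (then +3.8637 / +1.0353)
    (2,2) via y @ 0.2071
    (1,2) via x @ 0.7727  # hit
  → r_3 = 0.7727
beam 4: φ=135°, α=195°
  direction (-0.9659, -0.2588); cell (2,1); t to first gridline: x 0.2071, y 3.0910 (then +1.0353 / +3.8637)
    (1,1) via x @ 0.2071
    (0,1) via x @ 1.2423  # hit
  → r_4 = 1.2423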